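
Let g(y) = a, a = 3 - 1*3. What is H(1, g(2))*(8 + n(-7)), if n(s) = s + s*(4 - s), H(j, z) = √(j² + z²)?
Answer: -76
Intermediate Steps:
a = 0 (a = 3 - 3 = 0)
g(y) = 0
H(1, g(2))*(8 + n(-7)) = √(1² + 0²)*(8 - 7*(5 - 1*(-7))) = √(1 + 0)*(8 - 7*(5 + 7)) = √1*(8 - 7*12) = 1*(8 - 84) = 1*(-76) = -76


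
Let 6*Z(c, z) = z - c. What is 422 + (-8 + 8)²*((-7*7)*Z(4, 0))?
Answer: 422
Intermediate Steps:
Z(c, z) = -c/6 + z/6 (Z(c, z) = (z - c)/6 = -c/6 + z/6)
422 + (-8 + 8)²*((-7*7)*Z(4, 0)) = 422 + (-8 + 8)²*((-7*7)*(-⅙*4 + (⅙)*0)) = 422 + 0²*(-49*(-⅔ + 0)) = 422 + 0*(-49*(-⅔)) = 422 + 0*(98/3) = 422 + 0 = 422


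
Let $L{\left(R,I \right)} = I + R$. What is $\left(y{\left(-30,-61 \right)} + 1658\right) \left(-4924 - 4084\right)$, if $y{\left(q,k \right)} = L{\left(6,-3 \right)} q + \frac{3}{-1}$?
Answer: $-14097520$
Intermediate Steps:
$y{\left(q,k \right)} = -3 + 3 q$ ($y{\left(q,k \right)} = \left(-3 + 6\right) q + \frac{3}{-1} = 3 q + 3 \left(-1\right) = 3 q - 3 = -3 + 3 q$)
$\left(y{\left(-30,-61 \right)} + 1658\right) \left(-4924 - 4084\right) = \left(\left(-3 + 3 \left(-30\right)\right) + 1658\right) \left(-4924 - 4084\right) = \left(\left(-3 - 90\right) + 1658\right) \left(-9008\right) = \left(-93 + 1658\right) \left(-9008\right) = 1565 \left(-9008\right) = -14097520$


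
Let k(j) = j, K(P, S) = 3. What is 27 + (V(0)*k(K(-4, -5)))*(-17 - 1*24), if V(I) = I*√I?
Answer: 27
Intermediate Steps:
V(I) = I^(3/2)
27 + (V(0)*k(K(-4, -5)))*(-17 - 1*24) = 27 + (0^(3/2)*3)*(-17 - 1*24) = 27 + (0*3)*(-17 - 24) = 27 + 0*(-41) = 27 + 0 = 27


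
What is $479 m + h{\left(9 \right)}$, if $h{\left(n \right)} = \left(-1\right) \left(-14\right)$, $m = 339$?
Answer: $162395$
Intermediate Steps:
$h{\left(n \right)} = 14$
$479 m + h{\left(9 \right)} = 479 \cdot 339 + 14 = 162381 + 14 = 162395$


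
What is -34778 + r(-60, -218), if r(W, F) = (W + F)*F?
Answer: 25826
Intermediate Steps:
r(W, F) = F*(F + W) (r(W, F) = (F + W)*F = F*(F + W))
-34778 + r(-60, -218) = -34778 - 218*(-218 - 60) = -34778 - 218*(-278) = -34778 + 60604 = 25826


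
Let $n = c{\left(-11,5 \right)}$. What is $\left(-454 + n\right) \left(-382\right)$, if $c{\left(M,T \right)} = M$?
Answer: $177630$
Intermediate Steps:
$n = -11$
$\left(-454 + n\right) \left(-382\right) = \left(-454 - 11\right) \left(-382\right) = \left(-465\right) \left(-382\right) = 177630$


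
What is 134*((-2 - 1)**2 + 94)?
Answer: 13802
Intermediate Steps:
134*((-2 - 1)**2 + 94) = 134*((-3)**2 + 94) = 134*(9 + 94) = 134*103 = 13802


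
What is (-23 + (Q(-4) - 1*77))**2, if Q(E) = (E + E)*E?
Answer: 4624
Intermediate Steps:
Q(E) = 2*E**2 (Q(E) = (2*E)*E = 2*E**2)
(-23 + (Q(-4) - 1*77))**2 = (-23 + (2*(-4)**2 - 1*77))**2 = (-23 + (2*16 - 77))**2 = (-23 + (32 - 77))**2 = (-23 - 45)**2 = (-68)**2 = 4624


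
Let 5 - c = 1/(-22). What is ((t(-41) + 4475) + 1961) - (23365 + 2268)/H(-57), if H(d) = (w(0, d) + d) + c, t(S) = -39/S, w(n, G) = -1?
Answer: 330581941/47765 ≈ 6921.0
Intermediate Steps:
c = 111/22 (c = 5 - 1/(-22) = 5 - 1*(-1/22) = 5 + 1/22 = 111/22 ≈ 5.0455)
H(d) = 89/22 + d (H(d) = (-1 + d) + 111/22 = 89/22 + d)
((t(-41) + 4475) + 1961) - (23365 + 2268)/H(-57) = ((-39/(-41) + 4475) + 1961) - (23365 + 2268)/(89/22 - 57) = ((-39*(-1/41) + 4475) + 1961) - 25633/(-1165/22) = ((39/41 + 4475) + 1961) - 25633*(-22)/1165 = (183514/41 + 1961) - 1*(-563926/1165) = 263915/41 + 563926/1165 = 330581941/47765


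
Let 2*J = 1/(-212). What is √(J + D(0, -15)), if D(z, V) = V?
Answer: I*√674266/212 ≈ 3.8733*I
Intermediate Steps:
J = -1/424 (J = (½)/(-212) = (½)*(-1/212) = -1/424 ≈ -0.0023585)
√(J + D(0, -15)) = √(-1/424 - 15) = √(-6361/424) = I*√674266/212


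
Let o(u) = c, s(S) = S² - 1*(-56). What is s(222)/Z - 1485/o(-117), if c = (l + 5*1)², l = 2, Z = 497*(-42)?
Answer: -340975/10437 ≈ -32.670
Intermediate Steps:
Z = -20874
s(S) = 56 + S² (s(S) = S² + 56 = 56 + S²)
c = 49 (c = (2 + 5*1)² = (2 + 5)² = 7² = 49)
o(u) = 49
s(222)/Z - 1485/o(-117) = (56 + 222²)/(-20874) - 1485/49 = (56 + 49284)*(-1/20874) - 1485*1/49 = 49340*(-1/20874) - 1485/49 = -24670/10437 - 1485/49 = -340975/10437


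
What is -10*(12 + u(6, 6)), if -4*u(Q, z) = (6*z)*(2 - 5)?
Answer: -390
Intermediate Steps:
u(Q, z) = 9*z/2 (u(Q, z) = -6*z*(2 - 5)/4 = -6*z*(-3)/4 = -(-9)*z/2 = 9*z/2)
-10*(12 + u(6, 6)) = -10*(12 + (9/2)*6) = -10*(12 + 27) = -10*39 = -390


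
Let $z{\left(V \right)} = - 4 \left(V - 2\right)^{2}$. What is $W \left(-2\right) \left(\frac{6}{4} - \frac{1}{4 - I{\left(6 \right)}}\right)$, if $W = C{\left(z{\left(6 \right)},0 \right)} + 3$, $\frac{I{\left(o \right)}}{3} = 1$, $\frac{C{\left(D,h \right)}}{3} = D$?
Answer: $189$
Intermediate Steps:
$z{\left(V \right)} = - 4 \left(-2 + V\right)^{2}$
$C{\left(D,h \right)} = 3 D$
$I{\left(o \right)} = 3$ ($I{\left(o \right)} = 3 \cdot 1 = 3$)
$W = -189$ ($W = 3 \left(- 4 \left(-2 + 6\right)^{2}\right) + 3 = 3 \left(- 4 \cdot 4^{2}\right) + 3 = 3 \left(\left(-4\right) 16\right) + 3 = 3 \left(-64\right) + 3 = -192 + 3 = -189$)
$W \left(-2\right) \left(\frac{6}{4} - \frac{1}{4 - I{\left(6 \right)}}\right) = \left(-189\right) \left(-2\right) \left(\frac{6}{4} - \frac{1}{4 - 3}\right) = 378 \left(6 \cdot \frac{1}{4} - \frac{1}{4 - 3}\right) = 378 \left(\frac{3}{2} - 1^{-1}\right) = 378 \left(\frac{3}{2} - 1\right) = 378 \cdot \frac{1}{2} = 189$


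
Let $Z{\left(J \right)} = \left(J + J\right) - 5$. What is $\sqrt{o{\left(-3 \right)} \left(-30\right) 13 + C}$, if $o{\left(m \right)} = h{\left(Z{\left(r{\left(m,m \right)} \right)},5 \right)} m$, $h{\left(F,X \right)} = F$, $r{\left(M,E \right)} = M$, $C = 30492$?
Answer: $3 \sqrt{1958} \approx 132.75$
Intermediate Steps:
$Z{\left(J \right)} = -5 + 2 J$ ($Z{\left(J \right)} = 2 J - 5 = -5 + 2 J$)
$o{\left(m \right)} = m \left(-5 + 2 m\right)$ ($o{\left(m \right)} = \left(-5 + 2 m\right) m = m \left(-5 + 2 m\right)$)
$\sqrt{o{\left(-3 \right)} \left(-30\right) 13 + C} = \sqrt{- 3 \left(-5 + 2 \left(-3\right)\right) \left(-30\right) 13 + 30492} = \sqrt{- 3 \left(-5 - 6\right) \left(-30\right) 13 + 30492} = \sqrt{\left(-3\right) \left(-11\right) \left(-30\right) 13 + 30492} = \sqrt{33 \left(-30\right) 13 + 30492} = \sqrt{\left(-990\right) 13 + 30492} = \sqrt{-12870 + 30492} = \sqrt{17622} = 3 \sqrt{1958}$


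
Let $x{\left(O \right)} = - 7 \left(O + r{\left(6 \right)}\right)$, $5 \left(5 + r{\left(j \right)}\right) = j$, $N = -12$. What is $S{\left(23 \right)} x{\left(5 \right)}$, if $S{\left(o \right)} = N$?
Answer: $\frac{504}{5} \approx 100.8$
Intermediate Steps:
$r{\left(j \right)} = -5 + \frac{j}{5}$
$S{\left(o \right)} = -12$
$x{\left(O \right)} = \frac{133}{5} - 7 O$ ($x{\left(O \right)} = - 7 \left(O + \left(-5 + \frac{1}{5} \cdot 6\right)\right) = - 7 \left(O + \left(-5 + \frac{6}{5}\right)\right) = - 7 \left(O - \frac{19}{5}\right) = - 7 \left(- \frac{19}{5} + O\right) = \frac{133}{5} - 7 O$)
$S{\left(23 \right)} x{\left(5 \right)} = - 12 \left(\frac{133}{5} - 35\right) = \left(-12\right) \left(- \frac{42}{5}\right) = \frac{504}{5}$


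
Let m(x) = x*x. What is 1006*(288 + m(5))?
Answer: 314878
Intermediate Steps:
m(x) = x**2
1006*(288 + m(5)) = 1006*(288 + 5**2) = 1006*(288 + 25) = 1006*313 = 314878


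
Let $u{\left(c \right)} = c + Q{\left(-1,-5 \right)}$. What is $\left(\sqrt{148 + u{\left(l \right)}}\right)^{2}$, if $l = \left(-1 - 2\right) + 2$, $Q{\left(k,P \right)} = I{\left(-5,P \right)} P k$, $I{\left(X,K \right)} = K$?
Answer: $122$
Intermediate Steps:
$Q{\left(k,P \right)} = k P^{2}$ ($Q{\left(k,P \right)} = P P k = P^{2} k = k P^{2}$)
$l = -1$ ($l = -3 + 2 = -1$)
$u{\left(c \right)} = -25 + c$ ($u{\left(c \right)} = c - \left(-5\right)^{2} = c - 25 = -25 + c$)
$\left(\sqrt{148 + u{\left(l \right)}}\right)^{2} = \left(\sqrt{148 - 26}\right)^{2} = \left(\sqrt{122}\right)^{2} = 122$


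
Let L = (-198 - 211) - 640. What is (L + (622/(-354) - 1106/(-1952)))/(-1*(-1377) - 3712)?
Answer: 181422503/403375920 ≈ 0.44976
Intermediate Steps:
L = -1049 (L = -409 - 640 = -1049)
(L + (622/(-354) - 1106/(-1952)))/(-1*(-1377) - 3712) = (-1049 + (622/(-354) - 1106/(-1952)))/(-1*(-1377) - 3712) = (-1049 + (622*(-1/354) - 1106*(-1/1952)))/(1377 - 3712) = (-1049 + (-311/177 + 553/976))/(-2335) = (-1049 - 205655/172752)*(-1/2335) = -181422503/172752*(-1/2335) = 181422503/403375920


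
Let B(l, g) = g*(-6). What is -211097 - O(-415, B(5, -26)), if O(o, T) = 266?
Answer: -211363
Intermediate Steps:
B(l, g) = -6*g
-211097 - O(-415, B(5, -26)) = -211097 - 1*266 = -211097 - 266 = -211363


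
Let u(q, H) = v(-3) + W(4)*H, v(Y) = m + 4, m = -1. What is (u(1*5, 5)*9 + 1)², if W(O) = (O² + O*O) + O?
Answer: 2715904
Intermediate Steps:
v(Y) = 3 (v(Y) = -1 + 4 = 3)
W(O) = O + 2*O² (W(O) = (O² + O²) + O = 2*O² + O = O + 2*O²)
u(q, H) = 3 + 36*H (u(q, H) = 3 + (4*(1 + 2*4))*H = 3 + (4*(1 + 8))*H = 3 + (4*9)*H = 3 + 36*H)
(u(1*5, 5)*9 + 1)² = ((3 + 36*5)*9 + 1)² = ((3 + 180)*9 + 1)² = (183*9 + 1)² = (1647 + 1)² = 1648² = 2715904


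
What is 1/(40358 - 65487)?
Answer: -1/25129 ≈ -3.9795e-5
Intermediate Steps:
1/(40358 - 65487) = 1/(-25129) = -1/25129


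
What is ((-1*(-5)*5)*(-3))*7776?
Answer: -583200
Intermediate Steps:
((-1*(-5)*5)*(-3))*7776 = ((5*5)*(-3))*7776 = (25*(-3))*7776 = -75*7776 = -583200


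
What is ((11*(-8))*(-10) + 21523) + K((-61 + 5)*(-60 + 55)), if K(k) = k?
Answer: 22683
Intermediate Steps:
((11*(-8))*(-10) + 21523) + K((-61 + 5)*(-60 + 55)) = ((11*(-8))*(-10) + 21523) + (-61 + 5)*(-60 + 55) = (-88*(-10) + 21523) - 56*(-5) = (880 + 21523) + 280 = 22403 + 280 = 22683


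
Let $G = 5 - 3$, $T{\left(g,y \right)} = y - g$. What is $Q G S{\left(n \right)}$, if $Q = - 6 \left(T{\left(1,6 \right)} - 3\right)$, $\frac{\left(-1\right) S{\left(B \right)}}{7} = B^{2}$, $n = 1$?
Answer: $168$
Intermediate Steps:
$S{\left(B \right)} = - 7 B^{2}$
$G = 2$ ($G = 5 - 3 = 2$)
$Q = -12$ ($Q = - 6 \left(\left(6 - 1\right) - 3\right) = - 6 \left(5 - 3\right) = \left(-6\right) 2 = -12$)
$Q G S{\left(n \right)} = - 12 \cdot 2 \left(- 7 \cdot 1^{2}\right) = - 12 \cdot 2 \left(\left(-7\right) 1\right) = - 12 \cdot 2 \left(-7\right) = \left(-12\right) \left(-14\right) = 168$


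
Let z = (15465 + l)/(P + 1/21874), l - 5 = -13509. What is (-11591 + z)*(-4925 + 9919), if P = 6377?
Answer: -8074256646101030/139490499 ≈ -5.7884e+7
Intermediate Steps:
l = -13504 (l = 5 - 13509 = -13504)
z = 42894914/139490499 (z = (15465 - 13504)/(6377 + 1/21874) = 1961/(6377 + 1/21874) = 1961/(139490499/21874) = 1961*(21874/139490499) = 42894914/139490499 ≈ 0.30751)
(-11591 + z)*(-4925 + 9919) = (-11591 + 42894914/139490499)*(-4925 + 9919) = -1616791478995/139490499*4994 = -8074256646101030/139490499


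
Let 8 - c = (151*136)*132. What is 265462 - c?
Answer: 2976206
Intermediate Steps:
c = -2710744 (c = 8 - 151*136*132 = 8 - 20536*132 = 8 - 1*2710752 = 8 - 2710752 = -2710744)
265462 - c = 265462 - 1*(-2710744) = 265462 + 2710744 = 2976206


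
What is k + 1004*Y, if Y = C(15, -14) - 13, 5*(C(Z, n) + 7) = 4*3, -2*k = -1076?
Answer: -85662/5 ≈ -17132.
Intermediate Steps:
k = 538 (k = -1/2*(-1076) = 538)
C(Z, n) = -23/5 (C(Z, n) = -7 + (4*3)/5 = -7 + (1/5)*12 = -7 + 12/5 = -23/5)
Y = -88/5 (Y = -23/5 - 13 = -88/5 ≈ -17.600)
k + 1004*Y = 538 + 1004*(-88/5) = 538 - 88352/5 = -85662/5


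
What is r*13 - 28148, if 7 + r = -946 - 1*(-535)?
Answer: -33582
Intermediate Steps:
r = -418 (r = -7 + (-946 - 1*(-535)) = -7 + (-946 + 535) = -7 - 411 = -418)
r*13 - 28148 = -418*13 - 28148 = -5434 - 28148 = -33582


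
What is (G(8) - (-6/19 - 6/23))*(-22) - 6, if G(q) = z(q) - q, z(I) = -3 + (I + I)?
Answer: -56236/437 ≈ -128.69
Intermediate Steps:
z(I) = -3 + 2*I
G(q) = -3 + q (G(q) = (-3 + 2*q) - q = -3 + q)
(G(8) - (-6/19 - 6/23))*(-22) - 6 = ((-3 + 8) - (-6/19 - 6/23))*(-22) - 6 = (5 - (-6*1/19 - 6*1/23))*(-22) - 6 = (5 - (-6/19 - 6/23))*(-22) - 6 = (5 - 1*(-252/437))*(-22) - 6 = (5 + 252/437)*(-22) - 6 = (2437/437)*(-22) - 6 = -53614/437 - 6 = -56236/437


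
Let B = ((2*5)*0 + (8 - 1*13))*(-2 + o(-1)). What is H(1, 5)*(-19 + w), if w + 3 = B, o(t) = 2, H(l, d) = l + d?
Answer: -132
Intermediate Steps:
H(l, d) = d + l
B = 0 (B = ((2*5)*0 + (8 - 1*13))*(-2 + 2) = (10*0 + (8 - 13))*0 = (0 - 5)*0 = -5*0 = 0)
w = -3 (w = -3 + 0 = -3)
H(1, 5)*(-19 + w) = (5 + 1)*(-19 - 3) = 6*(-22) = -132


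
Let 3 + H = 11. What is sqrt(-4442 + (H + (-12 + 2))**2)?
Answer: I*sqrt(4438) ≈ 66.618*I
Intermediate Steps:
H = 8 (H = -3 + 11 = 8)
sqrt(-4442 + (H + (-12 + 2))**2) = sqrt(-4442 + (8 + (-12 + 2))**2) = sqrt(-4442 + (8 - 10)**2) = sqrt(-4442 + (-2)**2) = sqrt(-4442 + 4) = sqrt(-4438) = I*sqrt(4438)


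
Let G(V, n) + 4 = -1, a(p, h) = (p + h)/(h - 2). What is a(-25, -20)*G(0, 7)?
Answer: -225/22 ≈ -10.227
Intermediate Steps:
a(p, h) = (h + p)/(-2 + h)
G(V, n) = -5 (G(V, n) = -4 - 1 = -5)
a(-25, -20)*G(0, 7) = ((-20 - 25)/(-2 - 20))*(-5) = (-45/(-22))*(-5) = -1/22*(-45)*(-5) = (45/22)*(-5) = -225/22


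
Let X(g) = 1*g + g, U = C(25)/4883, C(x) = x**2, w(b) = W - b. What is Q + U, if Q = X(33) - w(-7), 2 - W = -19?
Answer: 186179/4883 ≈ 38.128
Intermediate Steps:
W = 21 (W = 2 - 1*(-19) = 2 + 19 = 21)
w(b) = 21 - b
U = 625/4883 (U = 25**2/4883 = 625*(1/4883) = 625/4883 ≈ 0.12800)
X(g) = 2*g (X(g) = g + g = 2*g)
Q = 38 (Q = 2*33 - (21 - 1*(-7)) = 66 - (21 + 7) = 66 - 1*28 = 66 - 28 = 38)
Q + U = 38 + 625/4883 = 186179/4883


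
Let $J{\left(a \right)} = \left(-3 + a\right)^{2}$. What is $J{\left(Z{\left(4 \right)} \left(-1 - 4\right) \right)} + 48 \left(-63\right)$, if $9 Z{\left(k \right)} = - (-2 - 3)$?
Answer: $- \frac{242240}{81} \approx -2990.6$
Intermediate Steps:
$Z{\left(k \right)} = \frac{5}{9}$ ($Z{\left(k \right)} = \frac{\left(-1\right) \left(-2 - 3\right)}{9} = \frac{\left(-1\right) \left(-5\right)}{9} = \frac{1}{9} \cdot 5 = \frac{5}{9}$)
$J{\left(Z{\left(4 \right)} \left(-1 - 4\right) \right)} + 48 \left(-63\right) = \left(-3 + \frac{5 \left(-1 - 4\right)}{9}\right)^{2} + 48 \left(-63\right) = \left(-3 + \frac{5}{9} \left(-5\right)\right)^{2} - 3024 = \left(-3 - \frac{25}{9}\right)^{2} - 3024 = \left(- \frac{52}{9}\right)^{2} - 3024 = \frac{2704}{81} - 3024 = - \frac{242240}{81}$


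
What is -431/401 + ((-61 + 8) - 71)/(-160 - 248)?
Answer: -31531/40902 ≈ -0.77089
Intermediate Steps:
-431/401 + ((-61 + 8) - 71)/(-160 - 248) = -431*1/401 + (-53 - 71)/(-408) = -431/401 - 124*(-1/408) = -431/401 + 31/102 = -31531/40902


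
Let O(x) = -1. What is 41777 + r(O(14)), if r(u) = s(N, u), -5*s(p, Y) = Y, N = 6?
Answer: 208886/5 ≈ 41777.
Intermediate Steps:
s(p, Y) = -Y/5
r(u) = -u/5
41777 + r(O(14)) = 41777 - 1/5*(-1) = 41777 + 1/5 = 208886/5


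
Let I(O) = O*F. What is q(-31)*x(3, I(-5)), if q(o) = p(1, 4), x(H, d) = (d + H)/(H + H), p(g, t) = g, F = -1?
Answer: 4/3 ≈ 1.3333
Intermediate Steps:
I(O) = -O (I(O) = O*(-1) = -O)
x(H, d) = (H + d)/(2*H) (x(H, d) = (H + d)/((2*H)) = (H + d)*(1/(2*H)) = (H + d)/(2*H))
q(o) = 1
q(-31)*x(3, I(-5)) = 1*((1/2)*(3 - 1*(-5))/3) = 1*((1/2)*(1/3)*(3 + 5)) = 1*((1/2)*(1/3)*8) = 1*(4/3) = 4/3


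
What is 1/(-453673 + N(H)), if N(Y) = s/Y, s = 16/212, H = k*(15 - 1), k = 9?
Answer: -3339/1514814145 ≈ -2.2042e-6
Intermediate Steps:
H = 126 (H = 9*(15 - 1) = 9*14 = 126)
s = 4/53 (s = 16*(1/212) = 4/53 ≈ 0.075472)
N(Y) = 4/(53*Y)
1/(-453673 + N(H)) = 1/(-453673 + (4/53)/126) = 1/(-453673 + (4/53)*(1/126)) = 1/(-453673 + 2/3339) = 1/(-1514814145/3339) = -3339/1514814145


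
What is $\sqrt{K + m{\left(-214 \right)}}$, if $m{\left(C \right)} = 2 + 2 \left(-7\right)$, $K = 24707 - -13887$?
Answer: $\sqrt{38582} \approx 196.42$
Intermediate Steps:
$K = 38594$ ($K = 24707 + 13887 = 38594$)
$m{\left(C \right)} = -12$ ($m{\left(C \right)} = 2 - 14 = -12$)
$\sqrt{K + m{\left(-214 \right)}} = \sqrt{38594 - 12} = \sqrt{38582}$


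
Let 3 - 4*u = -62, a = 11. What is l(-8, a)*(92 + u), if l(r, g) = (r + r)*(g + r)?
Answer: -5196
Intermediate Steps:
u = 65/4 (u = 3/4 - 1/4*(-62) = 3/4 + 31/2 = 65/4 ≈ 16.250)
l(r, g) = 2*r*(g + r) (l(r, g) = (2*r)*(g + r) = 2*r*(g + r))
l(-8, a)*(92 + u) = (2*(-8)*(11 - 8))*(92 + 65/4) = (2*(-8)*3)*(433/4) = -48*433/4 = -5196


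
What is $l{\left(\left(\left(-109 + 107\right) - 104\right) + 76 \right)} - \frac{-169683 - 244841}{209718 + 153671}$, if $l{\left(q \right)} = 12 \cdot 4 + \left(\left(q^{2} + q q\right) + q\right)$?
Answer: $\frac{661055726}{363389} \approx 1819.1$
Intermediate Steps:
$l{\left(q \right)} = 48 + q + 2 q^{2}$ ($l{\left(q \right)} = 48 + \left(\left(q^{2} + q^{2}\right) + q\right) = 48 + \left(2 q^{2} + q\right) = 48 + \left(q + 2 q^{2}\right) = 48 + q + 2 q^{2}$)
$l{\left(\left(\left(-109 + 107\right) - 104\right) + 76 \right)} - \frac{-169683 - 244841}{209718 + 153671} = \left(48 + \left(\left(\left(-109 + 107\right) - 104\right) + 76\right) + 2 \left(\left(\left(-109 + 107\right) - 104\right) + 76\right)^{2}\right) - \frac{-169683 - 244841}{209718 + 153671} = \left(48 + \left(\left(-2 - 104\right) + 76\right) + 2 \left(\left(-2 - 104\right) + 76\right)^{2}\right) - - \frac{414524}{363389} = \left(48 + \left(-106 + 76\right) + 2 \left(-106 + 76\right)^{2}\right) - \left(-414524\right) \frac{1}{363389} = \left(48 - 30 + 2 \left(-30\right)^{2}\right) - - \frac{414524}{363389} = \left(48 - 30 + 2 \cdot 900\right) + \frac{414524}{363389} = \left(48 - 30 + 1800\right) + \frac{414524}{363389} = 1818 + \frac{414524}{363389} = \frac{661055726}{363389}$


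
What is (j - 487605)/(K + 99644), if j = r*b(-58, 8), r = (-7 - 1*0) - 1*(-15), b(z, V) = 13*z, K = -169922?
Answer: 493637/70278 ≈ 7.0241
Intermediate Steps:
r = 8 (r = (-7 + 0) + 15 = -7 + 15 = 8)
j = -6032 (j = 8*(13*(-58)) = 8*(-754) = -6032)
(j - 487605)/(K + 99644) = (-6032 - 487605)/(-169922 + 99644) = -493637/(-70278) = -493637*(-1/70278) = 493637/70278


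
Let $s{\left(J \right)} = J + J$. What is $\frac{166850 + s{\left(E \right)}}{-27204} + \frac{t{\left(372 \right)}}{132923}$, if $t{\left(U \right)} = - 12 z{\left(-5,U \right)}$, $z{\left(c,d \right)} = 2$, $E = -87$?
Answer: $- \frac{5538931711}{904009323} \approx -6.1271$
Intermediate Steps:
$s{\left(J \right)} = 2 J$
$t{\left(U \right)} = -24$ ($t{\left(U \right)} = \left(-12\right) 2 = -24$)
$\frac{166850 + s{\left(E \right)}}{-27204} + \frac{t{\left(372 \right)}}{132923} = \frac{166850 + 2 \left(-87\right)}{-27204} - \frac{24}{132923} = \left(166850 - 174\right) \left(- \frac{1}{27204}\right) - \frac{24}{132923} = 166676 \left(- \frac{1}{27204}\right) - \frac{24}{132923} = - \frac{41669}{6801} - \frac{24}{132923} = - \frac{5538931711}{904009323}$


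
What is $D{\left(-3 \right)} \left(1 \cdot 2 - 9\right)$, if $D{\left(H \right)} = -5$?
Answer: $35$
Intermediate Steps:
$D{\left(-3 \right)} \left(1 \cdot 2 - 9\right) = - 5 \left(1 \cdot 2 - 9\right) = - 5 \left(2 - 9\right) = \left(-5\right) \left(-7\right) = 35$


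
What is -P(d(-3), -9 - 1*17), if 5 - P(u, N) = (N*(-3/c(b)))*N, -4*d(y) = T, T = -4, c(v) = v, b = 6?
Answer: -343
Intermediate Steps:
d(y) = 1 (d(y) = -¼*(-4) = 1)
P(u, N) = 5 + N²/2 (P(u, N) = 5 - N*(-3/6)*N = 5 - N*(-3*⅙)*N = 5 - N*(-½)*N = 5 - (-N/2)*N = 5 - (-1)*N²/2 = 5 + N²/2)
-P(d(-3), -9 - 1*17) = -(5 + (-9 - 1*17)²/2) = -(5 + (-9 - 17)²/2) = -(5 + (½)*(-26)²) = -(5 + (½)*676) = -(5 + 338) = -1*343 = -343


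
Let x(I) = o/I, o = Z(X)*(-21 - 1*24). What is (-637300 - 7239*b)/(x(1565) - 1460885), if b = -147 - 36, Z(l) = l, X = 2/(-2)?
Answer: -215167781/457256996 ≈ -0.47056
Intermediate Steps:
X = -1 (X = 2*(-1/2) = -1)
b = -183
o = 45 (o = -(-21 - 1*24) = -(-21 - 24) = -1*(-45) = 45)
x(I) = 45/I
(-637300 - 7239*b)/(x(1565) - 1460885) = (-637300 - 7239*(-183))/(45/1565 - 1460885) = (-637300 + 1324737)/(45*(1/1565) - 1460885) = 687437/(9/313 - 1460885) = 687437/(-457256996/313) = 687437*(-313/457256996) = -215167781/457256996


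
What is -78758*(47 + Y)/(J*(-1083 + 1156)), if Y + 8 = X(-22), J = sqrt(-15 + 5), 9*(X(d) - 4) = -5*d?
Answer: 19571363*I*sqrt(10)/3285 ≈ 18840.0*I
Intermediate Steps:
X(d) = 4 - 5*d/9 (X(d) = 4 + (-5*d)/9 = 4 - 5*d/9)
J = I*sqrt(10) (J = sqrt(-10) = I*sqrt(10) ≈ 3.1623*I)
Y = 74/9 (Y = -8 + (4 - 5/9*(-22)) = -8 + (4 + 110/9) = -8 + 146/9 = 74/9 ≈ 8.2222)
-78758*(47 + Y)/(J*(-1083 + 1156)) = -78758*(-I*sqrt(10)*(47 + 74/9)/(10*(-1083 + 1156))) = -78758*(-497*I*sqrt(10)/6570) = -(-19571363)*I*sqrt(10)/3285 = 19571363*I*sqrt(10)/3285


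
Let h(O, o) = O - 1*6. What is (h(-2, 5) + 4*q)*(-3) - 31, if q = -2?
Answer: 17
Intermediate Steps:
h(O, o) = -6 + O (h(O, o) = O - 6 = -6 + O)
(h(-2, 5) + 4*q)*(-3) - 31 = ((-6 - 2) + 4*(-2))*(-3) - 31 = (-8 - 8)*(-3) - 31 = -16*(-3) - 31 = 48 - 31 = 17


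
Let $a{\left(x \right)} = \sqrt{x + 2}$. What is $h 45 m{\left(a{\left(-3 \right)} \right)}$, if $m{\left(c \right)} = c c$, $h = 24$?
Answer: $-1080$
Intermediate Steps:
$a{\left(x \right)} = \sqrt{2 + x}$
$m{\left(c \right)} = c^{2}$
$h 45 m{\left(a{\left(-3 \right)} \right)} = 24 \cdot 45 \left(\sqrt{2 - 3}\right)^{2} = 1080 \left(\sqrt{-1}\right)^{2} = 1080 i^{2} = 1080 \left(-1\right) = -1080$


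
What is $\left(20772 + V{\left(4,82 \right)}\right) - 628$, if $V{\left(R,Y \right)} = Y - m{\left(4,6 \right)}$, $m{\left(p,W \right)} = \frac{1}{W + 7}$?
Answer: $\frac{262937}{13} \approx 20226.0$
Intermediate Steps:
$m{\left(p,W \right)} = \frac{1}{7 + W}$
$V{\left(R,Y \right)} = - \frac{1}{13} + Y$ ($V{\left(R,Y \right)} = Y - \frac{1}{7 + 6} = Y - \frac{1}{13} = - \frac{1}{13} + Y$)
$\left(20772 + V{\left(4,82 \right)}\right) - 628 = \left(20772 + \left(- \frac{1}{13} + 82\right)\right) - 628 = \left(20772 + \frac{1065}{13}\right) - 628 = \frac{271101}{13} - 628 = \frac{262937}{13}$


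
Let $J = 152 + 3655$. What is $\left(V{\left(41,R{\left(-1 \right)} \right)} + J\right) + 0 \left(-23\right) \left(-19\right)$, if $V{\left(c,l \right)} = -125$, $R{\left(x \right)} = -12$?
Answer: $3682$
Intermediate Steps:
$J = 3807$
$\left(V{\left(41,R{\left(-1 \right)} \right)} + J\right) + 0 \left(-23\right) \left(-19\right) = \left(-125 + 3807\right) + 0 \left(-23\right) \left(-19\right) = 3682 + 0 \left(-19\right) = 3682 + 0 = 3682$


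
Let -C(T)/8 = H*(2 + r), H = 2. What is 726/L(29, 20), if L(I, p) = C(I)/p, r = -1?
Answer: -1815/2 ≈ -907.50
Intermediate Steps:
C(T) = -16 (C(T) = -16*(2 - 1) = -16)
L(I, p) = -16/p
726/L(29, 20) = 726/((-16/20)) = 726/((-16*1/20)) = 726/(-⅘) = 726*(-5/4) = -1815/2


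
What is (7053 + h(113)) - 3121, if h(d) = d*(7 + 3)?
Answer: 5062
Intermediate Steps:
h(d) = 10*d (h(d) = d*10 = 10*d)
(7053 + h(113)) - 3121 = (7053 + 10*113) - 3121 = (7053 + 1130) - 3121 = 8183 - 3121 = 5062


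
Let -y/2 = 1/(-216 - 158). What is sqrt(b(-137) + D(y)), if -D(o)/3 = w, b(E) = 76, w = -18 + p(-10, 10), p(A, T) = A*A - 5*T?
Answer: 2*I*sqrt(5) ≈ 4.4721*I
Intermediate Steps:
y = 1/187 (y = -2/(-216 - 158) = -2/(-374) = -2*(-1/374) = 1/187 ≈ 0.0053476)
p(A, T) = A**2 - 5*T
w = 32 (w = -18 + ((-10)**2 - 5*10) = -18 + (100 - 50) = -18 + 50 = 32)
D(o) = -96 (D(o) = -3*32 = -96)
sqrt(b(-137) + D(y)) = sqrt(76 - 96) = sqrt(-20) = 2*I*sqrt(5)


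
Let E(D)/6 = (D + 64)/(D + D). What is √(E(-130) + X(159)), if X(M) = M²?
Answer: 6*√2967185/65 ≈ 159.00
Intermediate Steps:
E(D) = 3*(64 + D)/D (E(D) = 6*((D + 64)/(D + D)) = 6*((64 + D)/((2*D))) = 6*((64 + D)*(1/(2*D))) = 6*((64 + D)/(2*D)) = 3*(64 + D)/D)
√(E(-130) + X(159)) = √((3 + 192/(-130)) + 159²) = √((3 + 192*(-1/130)) + 25281) = √((3 - 96/65) + 25281) = √(99/65 + 25281) = √(1643364/65) = 6*√2967185/65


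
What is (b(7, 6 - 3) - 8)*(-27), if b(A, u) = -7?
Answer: 405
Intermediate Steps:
(b(7, 6 - 3) - 8)*(-27) = (-7 - 8)*(-27) = -15*(-27) = 405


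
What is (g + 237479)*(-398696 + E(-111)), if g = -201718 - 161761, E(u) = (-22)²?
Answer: 50174712000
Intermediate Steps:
E(u) = 484
g = -363479
(g + 237479)*(-398696 + E(-111)) = (-363479 + 237479)*(-398696 + 484) = -126000*(-398212) = 50174712000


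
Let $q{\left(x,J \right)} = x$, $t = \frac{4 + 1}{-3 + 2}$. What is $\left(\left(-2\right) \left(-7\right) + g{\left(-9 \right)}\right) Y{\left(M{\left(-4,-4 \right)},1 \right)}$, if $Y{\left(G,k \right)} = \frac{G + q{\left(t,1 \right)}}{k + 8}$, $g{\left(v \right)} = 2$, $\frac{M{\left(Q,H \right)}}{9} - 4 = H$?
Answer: $- \frac{80}{9} \approx -8.8889$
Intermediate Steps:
$M{\left(Q,H \right)} = 36 + 9 H$
$t = -5$ ($t = \frac{5}{-1} = 5 \left(-1\right) = -5$)
$Y{\left(G,k \right)} = \frac{-5 + G}{8 + k}$ ($Y{\left(G,k \right)} = \frac{G - 5}{k + 8} = \frac{-5 + G}{8 + k}$)
$\left(\left(-2\right) \left(-7\right) + g{\left(-9 \right)}\right) Y{\left(M{\left(-4,-4 \right)},1 \right)} = \left(\left(-2\right) \left(-7\right) + 2\right) \frac{-5 + \left(36 + 9 \left(-4\right)\right)}{8 + 1} = \left(14 + 2\right) \frac{-5 + \left(36 - 36\right)}{9} = 16 \frac{-5 + 0}{9} = 16 \cdot \frac{1}{9} \left(-5\right) = 16 \left(- \frac{5}{9}\right) = - \frac{80}{9}$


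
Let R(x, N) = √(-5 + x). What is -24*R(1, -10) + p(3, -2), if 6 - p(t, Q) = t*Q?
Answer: 12 - 48*I ≈ 12.0 - 48.0*I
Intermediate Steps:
p(t, Q) = 6 - Q*t (p(t, Q) = 6 - t*Q = 6 - Q*t)
-24*R(1, -10) + p(3, -2) = -24*√(-5 + 1) + (6 - 1*(-2)*3) = -48*I + (6 + 6) = -48*I + 12 = 12 - 48*I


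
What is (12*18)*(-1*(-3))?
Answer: 648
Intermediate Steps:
(12*18)*(-1*(-3)) = 216*3 = 648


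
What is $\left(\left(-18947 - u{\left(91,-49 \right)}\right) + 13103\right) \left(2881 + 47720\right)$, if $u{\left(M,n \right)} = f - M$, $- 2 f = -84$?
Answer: $-293232795$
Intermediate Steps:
$f = 42$ ($f = \left(- \frac{1}{2}\right) \left(-84\right) = 42$)
$u{\left(M,n \right)} = 42 - M$
$\left(\left(-18947 - u{\left(91,-49 \right)}\right) + 13103\right) \left(2881 + 47720\right) = \left(\left(-18947 - \left(42 - 91\right)\right) + 13103\right) \left(2881 + 47720\right) = \left(\left(-18947 - \left(42 - 91\right)\right) + 13103\right) 50601 = \left(\left(-18947 - -49\right) + 13103\right) 50601 = \left(\left(-18947 + 49\right) + 13103\right) 50601 = \left(-18898 + 13103\right) 50601 = \left(-5795\right) 50601 = -293232795$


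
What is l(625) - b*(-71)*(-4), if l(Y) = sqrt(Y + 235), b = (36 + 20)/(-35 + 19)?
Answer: 994 + 2*sqrt(215) ≈ 1023.3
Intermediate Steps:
b = -7/2 (b = 56/(-16) = 56*(-1/16) = -7/2 ≈ -3.5000)
l(Y) = sqrt(235 + Y)
l(625) - b*(-71)*(-4) = sqrt(235 + 625) - (-7/2*(-71))*(-4) = sqrt(860) - 497*(-4)/2 = 2*sqrt(215) - 1*(-994) = 2*sqrt(215) + 994 = 994 + 2*sqrt(215)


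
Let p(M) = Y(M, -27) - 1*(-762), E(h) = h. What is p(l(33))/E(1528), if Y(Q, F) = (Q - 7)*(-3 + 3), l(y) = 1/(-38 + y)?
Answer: 381/764 ≈ 0.49869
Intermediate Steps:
Y(Q, F) = 0 (Y(Q, F) = (-7 + Q)*0 = 0)
p(M) = 762 (p(M) = 0 - 1*(-762) = 0 + 762 = 762)
p(l(33))/E(1528) = 762/1528 = 762*(1/1528) = 381/764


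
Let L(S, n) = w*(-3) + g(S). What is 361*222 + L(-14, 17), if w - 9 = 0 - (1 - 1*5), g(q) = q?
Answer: 80089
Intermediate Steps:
w = 13 (w = 9 + (0 - (1 - 1*5)) = 9 + (0 - (1 - 5)) = 9 + (0 - 1*(-4)) = 9 + (0 + 4) = 9 + 4 = 13)
L(S, n) = -39 + S (L(S, n) = 13*(-3) + S = -39 + S)
361*222 + L(-14, 17) = 361*222 + (-39 - 14) = 80142 - 53 = 80089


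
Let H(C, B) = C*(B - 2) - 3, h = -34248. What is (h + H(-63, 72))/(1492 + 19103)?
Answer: -12887/6865 ≈ -1.8772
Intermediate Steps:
H(C, B) = -3 + C*(-2 + B) (H(C, B) = C*(-2 + B) - 3 = -3 + C*(-2 + B))
(h + H(-63, 72))/(1492 + 19103) = (-34248 + (-3 - 2*(-63) + 72*(-63)))/(1492 + 19103) = (-34248 + (-3 + 126 - 4536))/20595 = (-34248 - 4413)*(1/20595) = -38661*1/20595 = -12887/6865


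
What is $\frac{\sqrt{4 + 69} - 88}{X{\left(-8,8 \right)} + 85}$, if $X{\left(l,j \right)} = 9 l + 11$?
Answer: $- \frac{11}{3} + \frac{\sqrt{73}}{24} \approx -3.3107$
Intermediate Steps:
$X{\left(l,j \right)} = 11 + 9 l$
$\frac{\sqrt{4 + 69} - 88}{X{\left(-8,8 \right)} + 85} = \frac{\sqrt{4 + 69} - 88}{\left(11 + 9 \left(-8\right)\right) + 85} = \frac{\sqrt{73} - 88}{\left(11 - 72\right) + 85} = \frac{-88 + \sqrt{73}}{-61 + 85} = \frac{-88 + \sqrt{73}}{24} = - \frac{11}{3} + \frac{\sqrt{73}}{24}$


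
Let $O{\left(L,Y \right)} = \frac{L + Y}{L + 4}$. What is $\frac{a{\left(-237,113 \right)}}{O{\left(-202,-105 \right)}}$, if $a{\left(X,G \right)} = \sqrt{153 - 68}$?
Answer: $\frac{198 \sqrt{85}}{307} \approx 5.9462$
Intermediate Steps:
$a{\left(X,G \right)} = \sqrt{85}$
$O{\left(L,Y \right)} = \frac{L + Y}{4 + L}$
$\frac{a{\left(-237,113 \right)}}{O{\left(-202,-105 \right)}} = \frac{\sqrt{85}}{\frac{1}{4 - 202} \left(-202 - 105\right)} = \frac{\sqrt{85}}{\frac{1}{-198} \left(-307\right)} = \frac{\sqrt{85}}{\left(- \frac{1}{198}\right) \left(-307\right)} = \frac{\sqrt{85}}{\frac{307}{198}} = \sqrt{85} \cdot \frac{198}{307} = \frac{198 \sqrt{85}}{307}$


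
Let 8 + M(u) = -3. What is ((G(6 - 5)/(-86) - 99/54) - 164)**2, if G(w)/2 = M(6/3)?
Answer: 1824912961/66564 ≈ 27416.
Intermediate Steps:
M(u) = -11 (M(u) = -8 - 3 = -11)
G(w) = -22 (G(w) = 2*(-11) = -22)
((G(6 - 5)/(-86) - 99/54) - 164)**2 = ((-22/(-86) - 99/54) - 164)**2 = ((-22*(-1/86) - 99*1/54) - 164)**2 = ((11/43 - 11/6) - 164)**2 = (-407/258 - 164)**2 = (-42719/258)**2 = 1824912961/66564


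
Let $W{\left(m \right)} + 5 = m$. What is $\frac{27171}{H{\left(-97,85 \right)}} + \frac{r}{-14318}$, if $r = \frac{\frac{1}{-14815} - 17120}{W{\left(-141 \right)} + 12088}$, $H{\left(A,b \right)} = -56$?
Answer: $- \frac{2458151140979253}{5066302024280} \approx -485.2$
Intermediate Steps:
$W{\left(m \right)} = -5 + m$
$r = - \frac{253632801}{176920730}$ ($r = \frac{\frac{1}{-14815} - 17120}{\left(-5 - 141\right) + 12088} = \frac{- \frac{1}{14815} - 17120}{-146 + 12088} = - \frac{253632801}{14815 \cdot 11942} = \left(- \frac{253632801}{14815}\right) \frac{1}{11942} = - \frac{253632801}{176920730} \approx -1.4336$)
$\frac{27171}{H{\left(-97,85 \right)}} + \frac{r}{-14318} = \frac{27171}{-56} - \frac{253632801}{176920730 \left(-14318\right)} = 27171 \left(- \frac{1}{56}\right) - - \frac{253632801}{2533151012140} = - \frac{27171}{56} + \frac{253632801}{2533151012140} = - \frac{2458151140979253}{5066302024280}$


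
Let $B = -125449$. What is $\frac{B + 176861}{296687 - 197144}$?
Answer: $\frac{51412}{99543} \approx 0.51648$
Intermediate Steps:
$\frac{B + 176861}{296687 - 197144} = \frac{-125449 + 176861}{296687 - 197144} = \frac{51412}{99543}$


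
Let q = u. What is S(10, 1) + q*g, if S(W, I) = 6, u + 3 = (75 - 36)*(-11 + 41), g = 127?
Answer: 148215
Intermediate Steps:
u = 1167 (u = -3 + (75 - 36)*(-11 + 41) = -3 + 39*30 = -3 + 1170 = 1167)
q = 1167
S(10, 1) + q*g = 6 + 1167*127 = 6 + 148209 = 148215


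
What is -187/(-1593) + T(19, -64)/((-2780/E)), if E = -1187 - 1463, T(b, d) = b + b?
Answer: 8046748/221427 ≈ 36.340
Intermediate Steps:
T(b, d) = 2*b
E = -2650
-187/(-1593) + T(19, -64)/((-2780/E)) = -187/(-1593) + (2*19)/((-2780/(-2650))) = -187*(-1/1593) + 38/((-2780*(-1/2650))) = 187/1593 + 38/(278/265) = 187/1593 + 38*(265/278) = 187/1593 + 5035/139 = 8046748/221427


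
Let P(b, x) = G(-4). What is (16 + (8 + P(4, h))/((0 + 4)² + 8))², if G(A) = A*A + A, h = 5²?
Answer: 10201/36 ≈ 283.36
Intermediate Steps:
h = 25
G(A) = A + A² (G(A) = A² + A = A + A²)
P(b, x) = 12 (P(b, x) = -4*(1 - 4) = -4*(-3) = 12)
(16 + (8 + P(4, h))/((0 + 4)² + 8))² = (16 + (8 + 12)/((0 + 4)² + 8))² = (16 + 20/(4² + 8))² = (16 + 20/(16 + 8))² = (16 + 20/24)² = (16 + 20*(1/24))² = (16 + ⅚)² = (101/6)² = 10201/36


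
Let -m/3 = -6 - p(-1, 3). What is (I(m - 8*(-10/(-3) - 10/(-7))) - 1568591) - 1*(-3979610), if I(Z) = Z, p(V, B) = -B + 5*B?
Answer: 50631733/21 ≈ 2.4110e+6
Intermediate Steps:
p(V, B) = 4*B
m = 54 (m = -3*(-6 - 4*3) = -3*(-6 - 1*12) = -3*(-6 - 12) = -3*(-18) = 54)
(I(m - 8*(-10/(-3) - 10/(-7))) - 1568591) - 1*(-3979610) = ((54 - 8*(-10/(-3) - 10/(-7))) - 1568591) - 1*(-3979610) = ((54 - 8*(-10*(-⅓) - 10*(-⅐))) - 1568591) + 3979610 = ((54 - 8*(10/3 + 10/7)) - 1568591) + 3979610 = ((54 - 8*100/21) - 1568591) + 3979610 = ((54 - 800/21) - 1568591) + 3979610 = (334/21 - 1568591) + 3979610 = -32940077/21 + 3979610 = 50631733/21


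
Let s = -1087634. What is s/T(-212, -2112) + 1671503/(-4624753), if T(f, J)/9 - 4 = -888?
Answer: 2508370063267/18397267434 ≈ 136.34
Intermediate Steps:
T(f, J) = -7956 (T(f, J) = 36 + 9*(-888) = 36 - 7992 = -7956)
s/T(-212, -2112) + 1671503/(-4624753) = -1087634/(-7956) + 1671503/(-4624753) = -1087634*(-1/7956) + 1671503*(-1/4624753) = 543817/3978 - 1671503/4624753 = 2508370063267/18397267434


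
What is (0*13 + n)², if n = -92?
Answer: 8464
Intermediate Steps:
(0*13 + n)² = (0*13 - 92)² = (0 - 92)² = (-92)² = 8464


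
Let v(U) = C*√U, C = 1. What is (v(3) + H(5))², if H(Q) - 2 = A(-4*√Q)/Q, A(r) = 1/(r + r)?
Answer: (400 - √5 + 200*√3)²/40000 ≈ 13.845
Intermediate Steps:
A(r) = 1/(2*r)
H(Q) = 2 - 1/(8*Q^(3/2)) (H(Q) = 2 + (1/(2*((-4*√Q))))/Q = 2 + ((-1/(4*√Q))/2)/Q = 2 + (-1/(8*√Q))/Q = 2 - 1/(8*Q^(3/2)))
v(U) = √U (v(U) = 1*√U = √U)
(v(3) + H(5))² = (√3 + (2 - √5/200))² = (2 + √3 - √5/200)²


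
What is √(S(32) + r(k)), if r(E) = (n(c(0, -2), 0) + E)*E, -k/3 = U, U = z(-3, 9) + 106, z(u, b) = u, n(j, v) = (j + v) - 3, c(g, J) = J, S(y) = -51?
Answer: 15*√431 ≈ 311.41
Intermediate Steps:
n(j, v) = -3 + j + v
U = 103 (U = -3 + 106 = 103)
k = -309 (k = -3*103 = -309)
r(E) = E*(-5 + E) (r(E) = ((-3 - 2 + 0) + E)*E = (-5 + E)*E = E*(-5 + E))
√(S(32) + r(k)) = √(-51 - 309*(-5 - 309)) = √(-51 - 309*(-314)) = √(-51 + 97026) = √96975 = 15*√431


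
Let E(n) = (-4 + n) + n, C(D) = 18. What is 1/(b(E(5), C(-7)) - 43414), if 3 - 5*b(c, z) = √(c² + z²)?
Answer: -1085335/47118082129 + 30*√10/47118082129 ≈ -2.3032e-5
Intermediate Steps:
E(n) = -4 + 2*n
b(c, z) = ⅗ - √(c² + z²)/5
1/(b(E(5), C(-7)) - 43414) = 1/((⅗ - √((-4 + 2*5)² + 18²)/5) - 43414) = 1/((⅗ - √((-4 + 10)² + 324)/5) - 43414) = 1/((⅗ - √(6² + 324)/5) - 43414) = 1/((⅗ - √(36 + 324)/5) - 43414) = 1/((⅗ - 6*√10/5) - 43414) = 1/(-217067/5 - 6*√10/5)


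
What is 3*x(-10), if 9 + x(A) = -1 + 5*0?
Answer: -30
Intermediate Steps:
x(A) = -10 (x(A) = -9 + (-1 + 5*0) = -9 + (-1 + 0) = -9 - 1 = -10)
3*x(-10) = 3*(-10) = -30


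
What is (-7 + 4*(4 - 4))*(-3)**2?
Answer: -63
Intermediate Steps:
(-7 + 4*(4 - 4))*(-3)**2 = (-7 + 4*0)*9 = (-7 + 0)*9 = -7*9 = -63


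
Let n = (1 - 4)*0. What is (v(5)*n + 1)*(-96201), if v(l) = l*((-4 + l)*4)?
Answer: -96201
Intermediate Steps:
v(l) = l*(-16 + 4*l)
n = 0 (n = -3*0 = 0)
(v(5)*n + 1)*(-96201) = ((4*5*(-4 + 5))*0 + 1)*(-96201) = ((4*5*1)*0 + 1)*(-96201) = (20*0 + 1)*(-96201) = (0 + 1)*(-96201) = 1*(-96201) = -96201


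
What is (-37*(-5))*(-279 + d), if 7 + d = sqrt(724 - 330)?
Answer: -52910 + 185*sqrt(394) ≈ -49238.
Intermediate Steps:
d = -7 + sqrt(394) (d = -7 + sqrt(724 - 330) = -7 + sqrt(394) ≈ 12.849)
(-37*(-5))*(-279 + d) = (-37*(-5))*(-279 + (-7 + sqrt(394))) = 185*(-286 + sqrt(394)) = -52910 + 185*sqrt(394)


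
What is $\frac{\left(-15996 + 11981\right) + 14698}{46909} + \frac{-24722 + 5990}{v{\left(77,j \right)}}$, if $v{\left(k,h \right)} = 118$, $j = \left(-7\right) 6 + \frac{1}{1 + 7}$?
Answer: $- \frac{438719397}{2767631} \approx -158.52$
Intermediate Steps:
$j = - \frac{335}{8}$ ($j = -42 + \frac{1}{8} = - \frac{335}{8} \approx -41.875$)
$\frac{\left(-15996 + 11981\right) + 14698}{46909} + \frac{-24722 + 5990}{v{\left(77,j \right)}} = \frac{\left(-15996 + 11981\right) + 14698}{46909} + \frac{-24722 + 5990}{118} = \left(-4015 + 14698\right) \frac{1}{46909} - \frac{9366}{59} = 10683 \cdot \frac{1}{46909} - \frac{9366}{59} = \frac{10683}{46909} - \frac{9366}{59} = - \frac{438719397}{2767631}$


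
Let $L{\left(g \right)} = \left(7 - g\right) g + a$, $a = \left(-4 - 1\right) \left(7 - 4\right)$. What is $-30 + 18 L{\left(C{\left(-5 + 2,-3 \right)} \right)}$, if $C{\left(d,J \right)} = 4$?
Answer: $-84$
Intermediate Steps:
$a = -15$ ($a = \left(-5\right) 3 = -15$)
$L{\left(g \right)} = -15 + g \left(7 - g\right)$ ($L{\left(g \right)} = \left(7 - g\right) g - 15 = g \left(7 - g\right) - 15 = -15 + g \left(7 - g\right)$)
$-30 + 18 L{\left(C{\left(-5 + 2,-3 \right)} \right)} = -30 + 18 \left(-15 - 4^{2} + 7 \cdot 4\right) = -30 + 18 \left(-15 - 16 + 28\right) = -30 + 18 \left(-3\right) = -30 - 54 = -84$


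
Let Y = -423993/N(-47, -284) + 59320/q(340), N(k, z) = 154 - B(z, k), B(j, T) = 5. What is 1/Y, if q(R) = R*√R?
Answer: -1551892818705/4416002796948596 - 559709411*√85/4416002796948596 ≈ -0.00035259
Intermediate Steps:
q(R) = R^(3/2)
N(k, z) = 149 (N(k, z) = 154 - 1*5 = 154 - 5 = 149)
Y = -423993/149 + 1483*√85/1445 (Y = -423993/149 + 59320/(340^(3/2)) = -423993*1/149 + 59320/((680*√85)) = -423993/149 + 59320*(√85/57800) = -423993/149 + 1483*√85/1445 ≈ -2836.1)
1/Y = 1/(-423993/149 + 1483*√85/1445)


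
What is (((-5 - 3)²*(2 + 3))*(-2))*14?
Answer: -8960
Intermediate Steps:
(((-5 - 3)²*(2 + 3))*(-2))*14 = (((-8)²*5)*(-2))*14 = ((64*5)*(-2))*14 = (320*(-2))*14 = -640*14 = -8960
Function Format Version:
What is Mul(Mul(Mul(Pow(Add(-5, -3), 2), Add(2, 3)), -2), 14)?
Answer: -8960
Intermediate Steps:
Mul(Mul(Mul(Pow(Add(-5, -3), 2), Add(2, 3)), -2), 14) = Mul(Mul(Mul(Pow(-8, 2), 5), -2), 14) = Mul(Mul(Mul(64, 5), -2), 14) = Mul(Mul(320, -2), 14) = Mul(-640, 14) = -8960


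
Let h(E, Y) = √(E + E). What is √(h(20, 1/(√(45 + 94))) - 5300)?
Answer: √(-5300 + 2*√10) ≈ 72.758*I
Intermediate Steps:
h(E, Y) = √2*√E (h(E, Y) = √(2*E) = √2*√E)
√(h(20, 1/(√(45 + 94))) - 5300) = √(√2*√20 - 5300) = √(√2*(2*√5) - 5300) = √(2*√10 - 5300) = √(-5300 + 2*√10)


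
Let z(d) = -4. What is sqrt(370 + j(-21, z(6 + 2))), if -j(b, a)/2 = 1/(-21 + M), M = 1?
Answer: sqrt(37010)/10 ≈ 19.238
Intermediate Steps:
j(b, a) = 1/10 (j(b, a) = -2/(-21 + 1) = -2/(-20) = -2*(-1/20) = 1/10)
sqrt(370 + j(-21, z(6 + 2))) = sqrt(370 + 1/10) = sqrt(3701/10) = sqrt(37010)/10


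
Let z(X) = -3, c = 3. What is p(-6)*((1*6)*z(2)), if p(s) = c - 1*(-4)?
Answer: -126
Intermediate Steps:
p(s) = 7 (p(s) = 3 - 1*(-4) = 3 + 4 = 7)
p(-6)*((1*6)*z(2)) = 7*((1*6)*(-3)) = 7*(6*(-3)) = 7*(-18) = -126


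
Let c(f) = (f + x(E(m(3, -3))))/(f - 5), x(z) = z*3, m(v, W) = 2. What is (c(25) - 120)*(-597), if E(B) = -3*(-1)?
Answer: 706251/10 ≈ 70625.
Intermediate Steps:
E(B) = 3
x(z) = 3*z
c(f) = (9 + f)/(-5 + f) (c(f) = (f + 3*3)/(f - 5) = (f + 9)/(-5 + f) = (9 + f)/(-5 + f))
(c(25) - 120)*(-597) = ((9 + 25)/(-5 + 25) - 120)*(-597) = (34/20 - 120)*(-597) = ((1/20)*34 - 120)*(-597) = (17/10 - 120)*(-597) = -1183/10*(-597) = 706251/10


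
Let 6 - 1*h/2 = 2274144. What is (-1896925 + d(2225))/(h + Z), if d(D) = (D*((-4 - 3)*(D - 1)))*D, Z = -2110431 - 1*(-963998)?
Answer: 77073226925/5694709 ≈ 13534.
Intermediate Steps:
Z = -1146433 (Z = -2110431 + 963998 = -1146433)
h = -4548276 (h = 12 - 2*2274144 = 12 - 4548288 = -4548276)
d(D) = D²*(7 - 7*D) (d(D) = (D*(-7*(-1 + D)))*D = (D*(7 - 7*D))*D = D²*(7 - 7*D))
(-1896925 + d(2225))/(h + Z) = (-1896925 + 7*2225²*(1 - 1*2225))/(-4548276 - 1146433) = (-1896925 + 7*4950625*(1 - 2225))/(-5694709) = (-1896925 + 7*4950625*(-2224))*(-1/5694709) = (-1896925 - 77071330000)*(-1/5694709) = -77073226925*(-1/5694709) = 77073226925/5694709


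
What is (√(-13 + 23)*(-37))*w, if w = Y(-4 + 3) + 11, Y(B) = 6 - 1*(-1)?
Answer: -666*√10 ≈ -2106.1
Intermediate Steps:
Y(B) = 7 (Y(B) = 6 + 1 = 7)
w = 18 (w = 7 + 11 = 18)
(√(-13 + 23)*(-37))*w = (√(-13 + 23)*(-37))*18 = (√10*(-37))*18 = -37*√10*18 = -666*√10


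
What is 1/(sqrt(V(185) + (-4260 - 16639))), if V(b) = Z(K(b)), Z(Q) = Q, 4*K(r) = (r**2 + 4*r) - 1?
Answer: -I*sqrt(12158)/12158 ≈ -0.0090692*I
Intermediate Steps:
K(r) = -1/4 + r + r**2/4 (K(r) = ((r**2 + 4*r) - 1)/4 = (-1 + r**2 + 4*r)/4 = -1/4 + r + r**2/4)
V(b) = -1/4 + b + b**2/4
1/(sqrt(V(185) + (-4260 - 16639))) = 1/(sqrt((-1/4 + 185 + (1/4)*185**2) + (-4260 - 16639))) = 1/(sqrt((-1/4 + 185 + (1/4)*34225) - 20899)) = 1/(sqrt((-1/4 + 185 + 34225/4) - 20899)) = 1/(sqrt(8741 - 20899)) = 1/(sqrt(-12158)) = 1/(I*sqrt(12158)) = -I*sqrt(12158)/12158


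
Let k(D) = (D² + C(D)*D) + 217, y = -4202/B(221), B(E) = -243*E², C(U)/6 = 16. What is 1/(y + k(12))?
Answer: 11868363/17956837421 ≈ 0.00066094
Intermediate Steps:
C(U) = 96 (C(U) = 6*16 = 96)
y = 4202/11868363 (y = -4202/((-243*221²)) = -4202/((-243*48841)) = -4202/(-11868363) = -4202*(-1/11868363) = 4202/11868363 ≈ 0.00035405)
k(D) = 217 + D² + 96*D (k(D) = (D² + 96*D) + 217 = 217 + D² + 96*D)
1/(y + k(12)) = 1/(4202/11868363 + (217 + 12² + 96*12)) = 1/(4202/11868363 + (217 + 144 + 1152)) = 1/(4202/11868363 + 1513) = 1/(17956837421/11868363) = 11868363/17956837421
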